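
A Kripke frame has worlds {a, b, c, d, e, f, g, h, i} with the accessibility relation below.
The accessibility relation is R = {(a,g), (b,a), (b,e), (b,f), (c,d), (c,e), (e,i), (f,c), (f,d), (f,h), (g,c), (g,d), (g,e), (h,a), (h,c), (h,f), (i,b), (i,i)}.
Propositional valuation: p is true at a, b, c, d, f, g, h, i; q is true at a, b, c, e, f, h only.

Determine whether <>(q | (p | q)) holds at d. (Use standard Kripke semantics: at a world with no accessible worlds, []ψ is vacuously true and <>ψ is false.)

No

At d: no accessible worlds, so <>(q | (p | q)) is false.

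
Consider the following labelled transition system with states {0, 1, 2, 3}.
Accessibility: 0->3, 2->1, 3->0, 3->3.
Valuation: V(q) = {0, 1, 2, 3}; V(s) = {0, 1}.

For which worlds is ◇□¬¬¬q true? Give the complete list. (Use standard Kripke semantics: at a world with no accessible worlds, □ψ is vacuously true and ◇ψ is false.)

2

Let φ = ◇□¬¬¬q. Evaluate φ at each world:
  0 (successors {3}): φ is false.
  1 (successors ∅): φ is false.
  2 (successors {1}): φ is true.
  3 (successors {0, 3}): φ is false.
For instance, at 0:
  At 0: ◇□¬¬¬q requires □¬¬¬q at some successor in {3}.
    At 3: □¬¬¬q is false.
  So ◇□¬¬¬q is false at 0.
Satisfying worlds: {2}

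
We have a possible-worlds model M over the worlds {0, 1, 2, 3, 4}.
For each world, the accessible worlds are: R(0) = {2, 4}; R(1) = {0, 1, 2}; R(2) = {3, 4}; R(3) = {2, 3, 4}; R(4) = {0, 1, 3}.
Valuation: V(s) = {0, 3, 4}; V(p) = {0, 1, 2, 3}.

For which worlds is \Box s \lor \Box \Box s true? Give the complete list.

2

Let φ = \Box s \lor \Box \Box s. Evaluate φ at each world:
  0 (successors {2, 4}): φ is false.
  1 (successors {0, 1, 2}): φ is false.
  2 (successors {3, 4}): φ is true.
  3 (successors {2, 3, 4}): φ is false.
  4 (successors {0, 1, 3}): φ is false.
For instance, at 1:
  At 1: \Box s is false, \Box \Box s is false, so \Box s \lor \Box \Box s is false.
    At 1: \Box s requires s at every successor {0, 1, 2}.
      s fails at 1, so \Box s is false at 1.
    At 1: \Box \Box s requires \Box s at every successor {0, 1, 2}.
      \Box s fails at 0, so \Box \Box s is false at 1.
Satisfying worlds: {2}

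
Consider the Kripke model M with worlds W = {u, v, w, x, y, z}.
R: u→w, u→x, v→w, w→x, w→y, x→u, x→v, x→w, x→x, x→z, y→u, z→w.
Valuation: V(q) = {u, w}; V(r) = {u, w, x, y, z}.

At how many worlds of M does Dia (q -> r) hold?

6

Let φ = Dia (q -> r). Evaluate φ at each world:
  u (successors {w, x}): φ is true.
  v (successors {w}): φ is true.
  w (successors {x, y}): φ is true.
  x (successors {u, v, w, x, z}): φ is true.
  y (successors {u}): φ is true.
  z (successors {w}): φ is true.
For instance, at u:
  At u: Dia (q -> r) requires q -> r at some successor in {w, x}.
    q -> r holds at w, so Dia (q -> r) is true at u.
Satisfying worlds: {u, v, w, x, y, z}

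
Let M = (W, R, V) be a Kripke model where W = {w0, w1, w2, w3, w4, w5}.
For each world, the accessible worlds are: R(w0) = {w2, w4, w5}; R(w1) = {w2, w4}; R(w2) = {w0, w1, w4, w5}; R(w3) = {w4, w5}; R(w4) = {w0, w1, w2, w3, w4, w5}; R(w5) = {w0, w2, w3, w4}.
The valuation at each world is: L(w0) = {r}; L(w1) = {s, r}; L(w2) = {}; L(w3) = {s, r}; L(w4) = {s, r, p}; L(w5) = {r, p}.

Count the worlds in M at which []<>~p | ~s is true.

Recall that []ψ holds at a world iff ψ holds at every accessible world, and <>ψ holds iff ψ holds at some accessible world.
Let φ = []<>~p | ~s. Evaluate φ at each world:
  w0 (successors {w2, w4, w5}): φ is true.
  w1 (successors {w2, w4}): φ is true.
  w2 (successors {w0, w1, w4, w5}): φ is true.
  w3 (successors {w4, w5}): φ is true.
  w4 (successors {w0, w1, w2, w3, w4, w5}): φ is false.
  w5 (successors {w0, w2, w3, w4}): φ is true.
For instance, at w5:
  At w5: []<>~p is false, ~s is true, so []<>~p | ~s is true.
    At w5: []<>~p requires <>~p at every successor {w0, w2, w3, w4}.
      <>~p fails at w3, so []<>~p is false at w5.
Satisfying worlds: {w0, w1, w2, w3, w5}

5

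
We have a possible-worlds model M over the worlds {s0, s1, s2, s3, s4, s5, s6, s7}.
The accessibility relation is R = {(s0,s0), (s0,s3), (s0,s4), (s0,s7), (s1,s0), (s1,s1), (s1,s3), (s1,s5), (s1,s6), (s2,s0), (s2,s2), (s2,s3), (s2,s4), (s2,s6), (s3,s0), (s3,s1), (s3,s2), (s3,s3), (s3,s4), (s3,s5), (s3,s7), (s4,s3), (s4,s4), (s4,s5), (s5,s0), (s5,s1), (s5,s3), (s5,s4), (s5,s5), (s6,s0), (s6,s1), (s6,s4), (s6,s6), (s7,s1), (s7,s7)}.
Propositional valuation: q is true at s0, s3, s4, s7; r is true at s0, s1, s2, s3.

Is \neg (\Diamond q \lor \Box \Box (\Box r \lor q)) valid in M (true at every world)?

Recall that \Box ψ holds at a world iff ψ holds at every accessible world, and \Diamond ψ holds iff ψ holds at some accessible world.
Let φ = \neg (\Diamond q \lor \Box \Box (\Box r \lor q)). Evaluate φ at each world:
  s0 (successors {s0, s3, s4, s7}): φ is false.
  s1 (successors {s0, s1, s3, s5, s6}): φ is false.
  s2 (successors {s0, s2, s3, s4, s6}): φ is false.
  s3 (successors {s0, s1, s2, s3, s4, s5, s7}): φ is false.
  s4 (successors {s3, s4, s5}): φ is false.
  s5 (successors {s0, s1, s3, s4, s5}): φ is false.
  s6 (successors {s0, s1, s4, s6}): φ is false.
  s7 (successors {s1, s7}): φ is false.
Detail at s0 (counterexample):
  At s0: \Diamond q \lor \Box \Box (\Box r \lor q) is true, so \neg (\Diamond q \lor \Box \Box (\Box r \lor q)) is false.
    At s0: \Diamond q is true, \Box \Box (\Box r \lor q) is false, so \Diamond q \lor \Box \Box (\Box r \lor q) is true.
      At s0: \Diamond q requires q at some successor in {s0, s3, s4, s7}.
        q holds at s0, so \Diamond q is true at s0.
      At s0: \Box \Box (\Box r \lor q) requires \Box (\Box r \lor q) at every successor {s0, s3, s4, s7}.
        \Box (\Box r \lor q) fails at s3, so \Box \Box (\Box r \lor q) is false at s0.

No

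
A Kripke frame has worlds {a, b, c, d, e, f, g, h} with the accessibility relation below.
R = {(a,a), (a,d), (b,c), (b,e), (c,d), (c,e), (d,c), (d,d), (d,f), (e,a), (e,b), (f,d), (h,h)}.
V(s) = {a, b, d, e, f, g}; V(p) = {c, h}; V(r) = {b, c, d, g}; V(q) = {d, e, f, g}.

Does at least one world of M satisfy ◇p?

Let φ = ◇p. Evaluate φ at each world:
  a (successors {a, d}): φ is false.
  b (successors {c, e}): φ is true.
  c (successors {d, e}): φ is false.
  d (successors {c, d, f}): φ is true.
  e (successors {a, b}): φ is false.
  f (successors {d}): φ is false.
  g (successors ∅): φ is false.
  h (successors {h}): φ is true.
Detail at b (witness):
  At b: ◇p requires p at some successor in {c, e}.
    p holds at c, so ◇p is true at b.

Yes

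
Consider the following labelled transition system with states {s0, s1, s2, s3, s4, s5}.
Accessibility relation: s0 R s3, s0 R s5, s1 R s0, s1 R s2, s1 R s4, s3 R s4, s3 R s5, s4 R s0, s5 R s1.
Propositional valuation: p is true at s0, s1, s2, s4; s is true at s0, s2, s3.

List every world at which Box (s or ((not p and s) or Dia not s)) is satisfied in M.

Let φ = Box (s or ((not p and s) or Dia not s)). Evaluate φ at each world:
  s0 (successors {s3, s5}): φ is true.
  s1 (successors {s0, s2, s4}): φ is false.
  s2 (successors ∅): φ is true.
  s3 (successors {s4, s5}): φ is false.
  s4 (successors {s0}): φ is true.
  s5 (successors {s1}): φ is true.
For instance, at s0:
  At s0: Box (s or ((not p and s) or Dia not s)) requires s or ((not p and s) or Dia not s) at every successor {s3, s5}.
      At s3: s is true, (not p and s) or Dia not s is true, so s or ((not p and s) or Dia not s) is true.
      At s5: s is false, (not p and s) or Dia not s is true, so s or ((not p and s) or Dia not s) is true.
  So Box (s or ((not p and s) or Dia not s)) is true at s0.
Satisfying worlds: {s0, s2, s4, s5}

s0, s2, s4, s5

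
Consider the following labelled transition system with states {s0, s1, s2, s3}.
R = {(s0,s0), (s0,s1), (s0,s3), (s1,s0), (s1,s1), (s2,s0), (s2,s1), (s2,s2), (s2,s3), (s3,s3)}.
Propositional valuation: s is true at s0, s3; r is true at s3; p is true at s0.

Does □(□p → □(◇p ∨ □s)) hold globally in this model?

Let φ = □(□p → □(◇p ∨ □s)). Evaluate φ at each world:
  s0 (successors {s0, s1, s3}): φ is true.
  s1 (successors {s0, s1}): φ is true.
  s2 (successors {s0, s1, s2, s3}): φ is true.
  s3 (successors {s3}): φ is true.
For instance, at s3:
  At s3: □(□p → □(◇p ∨ □s)) requires □p → □(◇p ∨ □s) at every successor {s3}.
      At s3: □p is false, □(◇p ∨ □s) is true, so □p → □(◇p ∨ □s) is true.
  So □(□p → □(◇p ∨ □s)) is true at s3.

Yes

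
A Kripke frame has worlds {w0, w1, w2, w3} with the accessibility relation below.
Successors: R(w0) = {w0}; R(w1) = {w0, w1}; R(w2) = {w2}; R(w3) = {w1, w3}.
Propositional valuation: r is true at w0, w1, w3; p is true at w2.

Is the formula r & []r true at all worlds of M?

Let φ = r & []r. Evaluate φ at each world:
  w0 (successors {w0}): φ is true.
  w1 (successors {w0, w1}): φ is true.
  w2 (successors {w2}): φ is false.
  w3 (successors {w1, w3}): φ is true.
Detail at w2 (counterexample):
  At w2: r is false, []r is false, so r & []r is false.
    At w2: []r requires r at every successor {w2}.
      r fails at w2, so []r is false at w2.

No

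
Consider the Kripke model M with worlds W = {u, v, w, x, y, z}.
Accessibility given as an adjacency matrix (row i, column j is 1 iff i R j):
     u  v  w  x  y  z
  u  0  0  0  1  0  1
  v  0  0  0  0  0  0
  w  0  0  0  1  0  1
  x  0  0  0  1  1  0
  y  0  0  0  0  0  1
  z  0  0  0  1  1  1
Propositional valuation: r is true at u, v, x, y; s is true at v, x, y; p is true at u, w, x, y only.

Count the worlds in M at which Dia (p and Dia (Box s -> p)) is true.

Let φ = Dia (p and Dia (Box s -> p)). Evaluate φ at each world:
  u (successors {x, z}): φ is true.
  v (successors ∅): φ is false.
  w (successors {x, z}): φ is true.
  x (successors {x, y}): φ is true.
  y (successors {z}): φ is false.
  z (successors {x, y, z}): φ is true.
For instance, at w:
  At w: Dia (p and Dia (Box s -> p)) requires p and Dia (Box s -> p) at some successor in {x, z}.
    p and Dia (Box s -> p) holds at x, so Dia (p and Dia (Box s -> p)) is true at w.
      At x: p is true, Dia (Box s -> p) is true, so p and Dia (Box s -> p) is true.
Satisfying worlds: {u, w, x, z}

4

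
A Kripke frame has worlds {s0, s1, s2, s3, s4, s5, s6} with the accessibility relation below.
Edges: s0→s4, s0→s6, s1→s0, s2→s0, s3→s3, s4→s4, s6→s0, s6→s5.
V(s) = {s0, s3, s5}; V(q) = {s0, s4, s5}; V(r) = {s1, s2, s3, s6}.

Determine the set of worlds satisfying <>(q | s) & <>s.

Let φ = <>(q | s) & <>s. Evaluate φ at each world:
  s0 (successors {s4, s6}): φ is false.
  s1 (successors {s0}): φ is true.
  s2 (successors {s0}): φ is true.
  s3 (successors {s3}): φ is true.
  s4 (successors {s4}): φ is false.
  s5 (successors ∅): φ is false.
  s6 (successors {s0, s5}): φ is true.
For instance, at s4:
  At s4: <>(q | s) is true, <>s is false, so <>(q | s) & <>s is false.
    At s4: <>(q | s) requires q | s at some successor in {s4}.
      q | s holds at s4, so <>(q | s) is true at s4.
    At s4: <>s requires s at some successor in {s4}.
      At s4: s is false.
    So <>s is false at s4.
Satisfying worlds: {s1, s2, s3, s6}

s1, s2, s3, s6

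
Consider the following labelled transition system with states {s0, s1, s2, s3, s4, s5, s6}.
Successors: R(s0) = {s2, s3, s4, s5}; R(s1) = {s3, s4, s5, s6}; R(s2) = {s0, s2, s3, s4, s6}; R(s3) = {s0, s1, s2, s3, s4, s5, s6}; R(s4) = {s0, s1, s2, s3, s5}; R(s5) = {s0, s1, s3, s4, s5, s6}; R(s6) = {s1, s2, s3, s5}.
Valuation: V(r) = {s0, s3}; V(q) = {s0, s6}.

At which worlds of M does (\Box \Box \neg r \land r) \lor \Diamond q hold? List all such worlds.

s1, s2, s3, s4, s5

Let φ = (\Box \Box \neg r \land r) \lor \Diamond q. Evaluate φ at each world:
  s0 (successors {s2, s3, s4, s5}): φ is false.
  s1 (successors {s3, s4, s5, s6}): φ is true.
  s2 (successors {s0, s2, s3, s4, s6}): φ is true.
  s3 (successors {s0, s1, s2, s3, s4, s5, s6}): φ is true.
  s4 (successors {s0, s1, s2, s3, s5}): φ is true.
  s5 (successors {s0, s1, s3, s4, s5, s6}): φ is true.
  s6 (successors {s1, s2, s3, s5}): φ is false.
For instance, at s0:
  At s0: \Box \Box \neg r \land r is false, \Diamond q is false, so (\Box \Box \neg r \land r) \lor \Diamond q is false.
    At s0: \Box \Box \neg r is false, r is true, so \Box \Box \neg r \land r is false.
      At s0: \Box \Box \neg r requires \Box \neg r at every successor {s2, s3, s4, s5}.
        \Box \neg r fails at s2, so \Box \Box \neg r is false at s0.
    At s0: \Diamond q requires q at some successor in {s2, s3, s4, s5}.
      At s2: q is false.
      At s3: q is false.
      At s4: q is false.
      At s5: q is false.
    So \Diamond q is false at s0.
Satisfying worlds: {s1, s2, s3, s4, s5}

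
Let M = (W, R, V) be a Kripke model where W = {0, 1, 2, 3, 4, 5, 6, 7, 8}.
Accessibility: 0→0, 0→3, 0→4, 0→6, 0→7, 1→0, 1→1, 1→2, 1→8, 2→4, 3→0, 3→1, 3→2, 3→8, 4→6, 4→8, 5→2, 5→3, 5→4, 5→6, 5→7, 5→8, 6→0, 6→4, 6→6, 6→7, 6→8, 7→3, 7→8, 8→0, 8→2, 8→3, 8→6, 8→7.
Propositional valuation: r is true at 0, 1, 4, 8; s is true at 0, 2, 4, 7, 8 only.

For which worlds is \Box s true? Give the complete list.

2

Let φ = \Box s. Evaluate φ at each world:
  0 (successors {0, 3, 4, 6, 7}): φ is false.
  1 (successors {0, 1, 2, 8}): φ is false.
  2 (successors {4}): φ is true.
  3 (successors {0, 1, 2, 8}): φ is false.
  4 (successors {6, 8}): φ is false.
  5 (successors {2, 3, 4, 6, 7, 8}): φ is false.
  6 (successors {0, 4, 6, 7, 8}): φ is false.
  7 (successors {3, 8}): φ is false.
  8 (successors {0, 2, 3, 6, 7}): φ is false.
For instance, at 0:
  At 0: \Box s requires s at every successor {0, 3, 4, 6, 7}.
    s fails at 3, so \Box s is false at 0.
Satisfying worlds: {2}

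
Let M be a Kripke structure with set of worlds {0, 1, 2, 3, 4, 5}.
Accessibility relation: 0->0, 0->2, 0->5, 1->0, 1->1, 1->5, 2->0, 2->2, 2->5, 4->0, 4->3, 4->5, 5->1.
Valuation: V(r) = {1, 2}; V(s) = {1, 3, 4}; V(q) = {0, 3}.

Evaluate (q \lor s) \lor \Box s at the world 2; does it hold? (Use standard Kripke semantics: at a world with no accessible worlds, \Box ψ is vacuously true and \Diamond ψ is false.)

No

At 2: q \lor s is false, \Box s is false, so (q \lor s) \lor \Box s is false.
  At 2: \Box s requires s at every successor {0, 2, 5}.
    s fails at 0, so \Box s is false at 2.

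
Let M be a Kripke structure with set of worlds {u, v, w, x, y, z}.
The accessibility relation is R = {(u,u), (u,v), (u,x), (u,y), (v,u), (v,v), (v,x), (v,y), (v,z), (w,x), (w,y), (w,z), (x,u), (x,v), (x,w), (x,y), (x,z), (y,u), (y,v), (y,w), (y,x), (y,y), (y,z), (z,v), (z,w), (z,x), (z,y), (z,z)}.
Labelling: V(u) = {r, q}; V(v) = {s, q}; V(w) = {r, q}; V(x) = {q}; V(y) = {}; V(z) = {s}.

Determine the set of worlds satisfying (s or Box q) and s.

v, z

Let φ = (s or Box q) and s. Evaluate φ at each world:
  u (successors {u, v, x, y}): φ is false.
  v (successors {u, v, x, y, z}): φ is true.
  w (successors {x, y, z}): φ is false.
  x (successors {u, v, w, y, z}): φ is false.
  y (successors {u, v, w, x, y, z}): φ is false.
  z (successors {v, w, x, y, z}): φ is true.
For instance, at u:
  At u: s or Box q is false, s is false, so (s or Box q) and s is false.
    At u: s is false, Box q is false, so s or Box q is false.
      At u: Box q requires q at every successor {u, v, x, y}.
        q fails at y, so Box q is false at u.
Satisfying worlds: {v, z}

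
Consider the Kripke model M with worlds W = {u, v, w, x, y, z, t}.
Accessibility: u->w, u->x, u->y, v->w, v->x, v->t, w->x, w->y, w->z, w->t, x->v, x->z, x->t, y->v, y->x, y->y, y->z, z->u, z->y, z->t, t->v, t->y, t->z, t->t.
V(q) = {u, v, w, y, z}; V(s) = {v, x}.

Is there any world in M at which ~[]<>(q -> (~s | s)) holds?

No

Let φ = ~[]<>(q -> (~s | s)). Evaluate φ at each world:
  u (successors {w, x, y}): φ is false.
  v (successors {w, x, t}): φ is false.
  w (successors {x, y, z, t}): φ is false.
  x (successors {v, z, t}): φ is false.
  y (successors {v, x, y, z}): φ is false.
  z (successors {u, y, t}): φ is false.
  t (successors {v, y, z, t}): φ is false.
For instance, at u:
  At u: []<>(q -> (~s | s)) is true, so ~[]<>(q -> (~s | s)) is false.
    At u: []<>(q -> (~s | s)) requires <>(q -> (~s | s)) at every successor {w, x, y}.
      At w: <>(q -> (~s | s)) is true.
      At x: <>(q -> (~s | s)) is true.
      At y: <>(q -> (~s | s)) is true.
    So []<>(q -> (~s | s)) is true at u.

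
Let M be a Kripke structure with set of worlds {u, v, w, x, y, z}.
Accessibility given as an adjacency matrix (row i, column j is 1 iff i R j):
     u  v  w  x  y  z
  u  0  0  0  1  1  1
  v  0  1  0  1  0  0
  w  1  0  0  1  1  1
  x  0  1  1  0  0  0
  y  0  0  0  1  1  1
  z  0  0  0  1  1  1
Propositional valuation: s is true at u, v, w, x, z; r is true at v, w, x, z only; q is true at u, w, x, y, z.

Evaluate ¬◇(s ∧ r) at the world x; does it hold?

At x: ◇(s ∧ r) is true, so ¬◇(s ∧ r) is false.
  At x: ◇(s ∧ r) requires s ∧ r at some successor in {v, w}.
    s ∧ r holds at v, so ◇(s ∧ r) is true at x.

No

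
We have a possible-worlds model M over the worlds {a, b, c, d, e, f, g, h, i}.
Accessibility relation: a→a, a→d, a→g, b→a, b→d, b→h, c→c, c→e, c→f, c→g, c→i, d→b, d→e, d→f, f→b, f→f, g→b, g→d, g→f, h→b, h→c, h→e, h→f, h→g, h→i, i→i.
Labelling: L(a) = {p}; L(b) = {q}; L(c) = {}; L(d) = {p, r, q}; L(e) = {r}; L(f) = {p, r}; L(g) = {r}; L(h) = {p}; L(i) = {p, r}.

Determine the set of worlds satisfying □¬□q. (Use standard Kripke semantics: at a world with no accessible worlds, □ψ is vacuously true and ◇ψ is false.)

Let φ = □¬□q. Evaluate φ at each world:
  a (successors {a, d, g}): φ is true.
  b (successors {a, d, h}): φ is true.
  c (successors {c, e, f, g, i}): φ is false.
  d (successors {b, e, f}): φ is false.
  e (successors ∅): φ is true.
  f (successors {b, f}): φ is true.
  g (successors {b, d, f}): φ is true.
  h (successors {b, c, e, f, g, i}): φ is false.
  i (successors {i}): φ is true.
For instance, at b:
  At b: □¬□q requires ¬□q at every successor {a, d, h}.
      At a: □q is false, so ¬□q is true.
      At d: □q is false, so ¬□q is true.
      At h: □q is false, so ¬□q is true.
  So □¬□q is true at b.
Satisfying worlds: {a, b, e, f, g, i}

a, b, e, f, g, i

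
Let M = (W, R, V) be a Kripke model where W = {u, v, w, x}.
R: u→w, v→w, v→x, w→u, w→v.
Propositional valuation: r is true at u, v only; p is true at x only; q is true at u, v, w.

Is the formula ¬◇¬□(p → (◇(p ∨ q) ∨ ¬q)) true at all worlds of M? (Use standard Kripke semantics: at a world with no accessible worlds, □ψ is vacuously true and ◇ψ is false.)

Let φ = ¬◇¬□(p → (◇(p ∨ q) ∨ ¬q)). Evaluate φ at each world:
  u (successors {w}): φ is true.
  v (successors {w, x}): φ is true.
  w (successors {u, v}): φ is true.
  x (successors ∅): φ is true.
For instance, at u:
  At u: ◇¬□(p → (◇(p ∨ q) ∨ ¬q)) is false, so ¬◇¬□(p → (◇(p ∨ q) ∨ ¬q)) is true.
    At u: ◇¬□(p → (◇(p ∨ q) ∨ ¬q)) requires ¬□(p → (◇(p ∨ q) ∨ ¬q)) at some successor in {w}.
      At w: ¬□(p → (◇(p ∨ q) ∨ ¬q)) is false.
    So ◇¬□(p → (◇(p ∨ q) ∨ ¬q)) is false at u.

Yes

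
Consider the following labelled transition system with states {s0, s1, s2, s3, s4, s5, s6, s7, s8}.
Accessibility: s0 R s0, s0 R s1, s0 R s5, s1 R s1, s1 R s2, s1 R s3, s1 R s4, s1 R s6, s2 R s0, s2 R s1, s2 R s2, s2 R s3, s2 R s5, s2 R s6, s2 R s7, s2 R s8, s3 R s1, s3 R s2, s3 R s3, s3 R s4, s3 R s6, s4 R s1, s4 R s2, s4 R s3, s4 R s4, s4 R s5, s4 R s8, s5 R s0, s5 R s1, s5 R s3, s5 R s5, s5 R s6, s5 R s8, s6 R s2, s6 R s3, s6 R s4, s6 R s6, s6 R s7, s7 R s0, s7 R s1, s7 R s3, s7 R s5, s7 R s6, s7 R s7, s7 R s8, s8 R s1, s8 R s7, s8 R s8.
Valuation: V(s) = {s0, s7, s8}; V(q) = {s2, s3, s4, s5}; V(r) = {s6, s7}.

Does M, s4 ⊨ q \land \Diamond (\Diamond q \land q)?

Yes

At s4: q is true, \Diamond (\Diamond q \land q) is true, so q \land \Diamond (\Diamond q \land q) is true.
  At s4: \Diamond (\Diamond q \land q) requires \Diamond q \land q at some successor in {s1, s2, s3, s4, s5, s8}.
    \Diamond q \land q holds at s2, so \Diamond (\Diamond q \land q) is true at s4.
      At s2: \Diamond q is true, q is true, so \Diamond q \land q is true.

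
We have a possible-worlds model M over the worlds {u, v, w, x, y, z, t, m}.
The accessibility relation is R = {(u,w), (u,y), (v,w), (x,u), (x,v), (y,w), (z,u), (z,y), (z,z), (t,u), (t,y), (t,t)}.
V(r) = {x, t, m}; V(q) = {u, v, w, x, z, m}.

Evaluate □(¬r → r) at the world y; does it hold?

No

At y: □(¬r → r) requires ¬r → r at every successor {w}.
  ¬r → r fails at w, so □(¬r → r) is false at y.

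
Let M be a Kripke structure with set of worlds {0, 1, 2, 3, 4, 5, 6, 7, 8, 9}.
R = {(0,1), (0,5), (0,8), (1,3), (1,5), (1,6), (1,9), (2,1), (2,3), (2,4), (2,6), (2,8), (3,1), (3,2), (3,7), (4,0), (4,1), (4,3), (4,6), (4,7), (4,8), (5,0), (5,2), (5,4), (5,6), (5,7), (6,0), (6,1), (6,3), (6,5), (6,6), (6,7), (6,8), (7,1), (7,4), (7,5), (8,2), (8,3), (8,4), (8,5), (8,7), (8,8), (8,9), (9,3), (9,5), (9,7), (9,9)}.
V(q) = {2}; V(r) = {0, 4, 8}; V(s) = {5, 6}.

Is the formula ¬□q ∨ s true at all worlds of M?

Yes

Let φ = ¬□q ∨ s. Evaluate φ at each world:
  0 (successors {1, 5, 8}): φ is true.
  1 (successors {3, 5, 6, 9}): φ is true.
  2 (successors {1, 3, 4, 6, 8}): φ is true.
  3 (successors {1, 2, 7}): φ is true.
  4 (successors {0, 1, 3, 6, 7, 8}): φ is true.
  5 (successors {0, 2, 4, 6, 7}): φ is true.
  6 (successors {0, 1, 3, 5, 6, 7, 8}): φ is true.
  7 (successors {1, 4, 5}): φ is true.
  8 (successors {2, 3, 4, 5, 7, 8, 9}): φ is true.
  9 (successors {3, 5, 7, 9}): φ is true.
For instance, at 1:
  At 1: ¬□q is true, s is false, so ¬□q ∨ s is true.
    At 1: □q is false, so ¬□q is true.
      At 1: □q requires q at every successor {3, 5, 6, 9}.
        q fails at 3, so □q is false at 1.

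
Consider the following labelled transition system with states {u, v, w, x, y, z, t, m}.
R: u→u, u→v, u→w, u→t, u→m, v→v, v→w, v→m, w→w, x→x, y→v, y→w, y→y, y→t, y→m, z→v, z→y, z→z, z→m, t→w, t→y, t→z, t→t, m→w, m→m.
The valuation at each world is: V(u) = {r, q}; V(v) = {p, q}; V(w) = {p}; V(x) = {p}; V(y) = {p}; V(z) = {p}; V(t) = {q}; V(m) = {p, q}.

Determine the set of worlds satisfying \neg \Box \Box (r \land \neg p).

u, v, w, x, y, z, t, m

Let φ = \neg \Box \Box (r \land \neg p). Evaluate φ at each world:
  u (successors {u, v, w, t, m}): φ is true.
  v (successors {v, w, m}): φ is true.
  w (successors {w}): φ is true.
  x (successors {x}): φ is true.
  y (successors {v, w, y, t, m}): φ is true.
  z (successors {v, y, z, m}): φ is true.
  t (successors {w, y, z, t}): φ is true.
  m (successors {w, m}): φ is true.
For instance, at t:
  At t: \Box \Box (r \land \neg p) is false, so \neg \Box \Box (r \land \neg p) is true.
    At t: \Box \Box (r \land \neg p) requires \Box (r \land \neg p) at every successor {w, y, z, t}.
      \Box (r \land \neg p) fails at w, so \Box \Box (r \land \neg p) is false at t.
Satisfying worlds: {u, v, w, x, y, z, t, m}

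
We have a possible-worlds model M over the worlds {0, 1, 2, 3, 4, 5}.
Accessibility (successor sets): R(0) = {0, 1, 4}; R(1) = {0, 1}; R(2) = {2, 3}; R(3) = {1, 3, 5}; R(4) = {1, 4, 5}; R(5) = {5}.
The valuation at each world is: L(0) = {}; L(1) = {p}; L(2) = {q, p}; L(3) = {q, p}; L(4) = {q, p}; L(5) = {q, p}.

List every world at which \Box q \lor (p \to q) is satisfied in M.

0, 2, 3, 4, 5

Let φ = \Box q \lor (p \to q). Evaluate φ at each world:
  0 (successors {0, 1, 4}): φ is true.
  1 (successors {0, 1}): φ is false.
  2 (successors {2, 3}): φ is true.
  3 (successors {1, 3, 5}): φ is true.
  4 (successors {1, 4, 5}): φ is true.
  5 (successors {5}): φ is true.
For instance, at 2:
  At 2: \Box q is true, p \to q is true, so \Box q \lor (p \to q) is true.
    At 2: \Box q requires q at every successor {2, 3}.
      At 2: q is true.
      At 3: q is true.
    So \Box q is true at 2.
Satisfying worlds: {0, 2, 3, 4, 5}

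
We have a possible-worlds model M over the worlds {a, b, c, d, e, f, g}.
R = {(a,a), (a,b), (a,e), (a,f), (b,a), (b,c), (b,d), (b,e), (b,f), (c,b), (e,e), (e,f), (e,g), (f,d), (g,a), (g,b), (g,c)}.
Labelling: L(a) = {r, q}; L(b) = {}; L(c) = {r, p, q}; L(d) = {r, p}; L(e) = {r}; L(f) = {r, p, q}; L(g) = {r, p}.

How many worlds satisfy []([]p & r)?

2

Let φ = []([]p & r). Evaluate φ at each world:
  a (successors {a, b, e, f}): φ is false.
  b (successors {a, c, d, e, f}): φ is false.
  c (successors {b}): φ is false.
  d (successors ∅): φ is true.
  e (successors {e, f, g}): φ is false.
  f (successors {d}): φ is true.
  g (successors {a, b, c}): φ is false.
For instance, at c:
  At c: []([]p & r) requires []p & r at every successor {b}.
    []p & r fails at b, so []([]p & r) is false at c.
      At b: []p is false, r is false, so []p & r is false.
Satisfying worlds: {d, f}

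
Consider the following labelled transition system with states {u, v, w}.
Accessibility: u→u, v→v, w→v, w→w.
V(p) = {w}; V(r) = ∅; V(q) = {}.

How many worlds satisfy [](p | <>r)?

Recall that []ψ holds at a world iff ψ holds at every accessible world, and <>ψ holds iff ψ holds at some accessible world.
Let φ = [](p | <>r). Evaluate φ at each world:
  u (successors {u}): φ is false.
  v (successors {v}): φ is false.
  w (successors {v, w}): φ is false.
For instance, at v:
  At v: [](p | <>r) requires p | <>r at every successor {v}.
    p | <>r fails at v, so [](p | <>r) is false at v.
      At v: p is false, <>r is false, so p | <>r is false.
Satisfying worlds: none.

0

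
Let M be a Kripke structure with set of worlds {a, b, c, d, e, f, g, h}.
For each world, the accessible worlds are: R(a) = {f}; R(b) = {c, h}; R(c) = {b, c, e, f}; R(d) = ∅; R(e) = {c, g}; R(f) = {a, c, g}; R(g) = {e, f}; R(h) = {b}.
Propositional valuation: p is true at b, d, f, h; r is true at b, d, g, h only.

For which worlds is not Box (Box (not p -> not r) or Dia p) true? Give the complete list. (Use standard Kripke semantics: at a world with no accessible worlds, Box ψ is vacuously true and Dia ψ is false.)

a, c, g

Let φ = not Box (Box (not p -> not r) or Dia p). Evaluate φ at each world:
  a (successors {f}): φ is true.
  b (successors {c, h}): φ is false.
  c (successors {b, c, e, f}): φ is true.
  d (successors ∅): φ is false.
  e (successors {c, g}): φ is false.
  f (successors {a, c, g}): φ is false.
  g (successors {e, f}): φ is true.
  h (successors {b}): φ is false.
For instance, at b:
  At b: Box (Box (not p -> not r) or Dia p) is true, so not Box (Box (not p -> not r) or Dia p) is false.
    At b: Box (Box (not p -> not r) or Dia p) requires Box (not p -> not r) or Dia p at every successor {c, h}.
      At c: Box (not p -> not r) or Dia p is true.
      At h: Box (not p -> not r) or Dia p is true.
    So Box (Box (not p -> not r) or Dia p) is true at b.
Satisfying worlds: {a, c, g}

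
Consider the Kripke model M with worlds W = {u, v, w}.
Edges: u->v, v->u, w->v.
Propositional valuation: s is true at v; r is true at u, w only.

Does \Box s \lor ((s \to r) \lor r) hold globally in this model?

Let φ = \Box s \lor ((s \to r) \lor r). Evaluate φ at each world:
  u (successors {v}): φ is true.
  v (successors {u}): φ is false.
  w (successors {v}): φ is true.
Detail at v (counterexample):
  At v: \Box s is false, (s \to r) \lor r is false, so \Box s \lor ((s \to r) \lor r) is false.
    At v: \Box s requires s at every successor {u}.
      s fails at u, so \Box s is false at v.

No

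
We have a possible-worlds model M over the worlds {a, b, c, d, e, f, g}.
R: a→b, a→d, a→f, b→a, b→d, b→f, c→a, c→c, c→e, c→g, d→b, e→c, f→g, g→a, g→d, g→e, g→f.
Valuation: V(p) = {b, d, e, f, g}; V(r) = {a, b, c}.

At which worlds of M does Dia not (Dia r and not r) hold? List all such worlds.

Recall that Dia ψ holds at a world iff ψ holds at some accessible world.
Let φ = Dia not (Dia r and not r). Evaluate φ at each world:
  a (successors {b, d, f}): φ is true.
  b (successors {a, d, f}): φ is true.
  c (successors {a, c, e, g}): φ is true.
  d (successors {b}): φ is true.
  e (successors {c}): φ is true.
  f (successors {g}): φ is false.
  g (successors {a, d, e, f}): φ is true.
For instance, at e:
  At e: Dia not (Dia r and not r) requires not (Dia r and not r) at some successor in {c}.
    not (Dia r and not r) holds at c, so Dia not (Dia r and not r) is true at e.
      At c: Dia r and not r is false, so not (Dia r and not r) is true.
Satisfying worlds: {a, b, c, d, e, g}

a, b, c, d, e, g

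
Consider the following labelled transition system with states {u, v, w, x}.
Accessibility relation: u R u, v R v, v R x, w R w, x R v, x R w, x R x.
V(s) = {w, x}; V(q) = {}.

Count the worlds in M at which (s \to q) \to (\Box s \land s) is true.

2

Let φ = (s \to q) \to (\Box s \land s). Evaluate φ at each world:
  u (successors {u}): φ is false.
  v (successors {v, x}): φ is false.
  w (successors {w}): φ is true.
  x (successors {v, w, x}): φ is true.
For instance, at x:
  At x: s \to q is false, \Box s \land s is false, so (s \to q) \to (\Box s \land s) is true.
    At x: \Box s is false, s is true, so \Box s \land s is false.
      At x: \Box s requires s at every successor {v, w, x}.
        s fails at v, so \Box s is false at x.
Satisfying worlds: {w, x}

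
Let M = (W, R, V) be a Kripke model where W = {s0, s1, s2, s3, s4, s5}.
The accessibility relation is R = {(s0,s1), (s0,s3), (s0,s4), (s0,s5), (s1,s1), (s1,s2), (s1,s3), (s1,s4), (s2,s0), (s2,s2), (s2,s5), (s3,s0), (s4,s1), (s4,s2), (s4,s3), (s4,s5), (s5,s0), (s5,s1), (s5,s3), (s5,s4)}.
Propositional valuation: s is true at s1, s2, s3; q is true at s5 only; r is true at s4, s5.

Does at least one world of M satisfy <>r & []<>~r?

Yes

Let φ = <>r & []<>~r. Evaluate φ at each world:
  s0 (successors {s1, s3, s4, s5}): φ is true.
  s1 (successors {s1, s2, s3, s4}): φ is true.
  s2 (successors {s0, s2, s5}): φ is true.
  s3 (successors {s0}): φ is false.
  s4 (successors {s1, s2, s3, s5}): φ is true.
  s5 (successors {s0, s1, s3, s4}): φ is true.
Detail at s0 (witness):
  At s0: <>r is true, []<>~r is true, so <>r & []<>~r is true.
    At s0: <>r requires r at some successor in {s1, s3, s4, s5}.
      r holds at s4, so <>r is true at s0.
    At s0: []<>~r requires <>~r at every successor {s1, s3, s4, s5}.
      At s1: <>~r is true.
      At s3: <>~r is true.
      At s4: <>~r is true.
      At s5: <>~r is true.
    So []<>~r is true at s0.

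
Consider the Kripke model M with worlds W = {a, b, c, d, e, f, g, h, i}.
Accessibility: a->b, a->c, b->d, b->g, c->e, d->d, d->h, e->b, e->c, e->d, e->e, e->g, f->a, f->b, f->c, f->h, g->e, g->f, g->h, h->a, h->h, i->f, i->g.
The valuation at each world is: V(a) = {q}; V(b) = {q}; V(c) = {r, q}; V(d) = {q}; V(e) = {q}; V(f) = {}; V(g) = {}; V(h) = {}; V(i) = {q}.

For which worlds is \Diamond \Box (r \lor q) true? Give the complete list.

Let φ = \Diamond \Box (r \lor q). Evaluate φ at each world:
  a (successors {b, c}): φ is true.
  b (successors {d, g}): φ is false.
  c (successors {e}): φ is false.
  d (successors {d, h}): φ is false.
  e (successors {b, c, d, e, g}): φ is true.
  f (successors {a, b, c, h}): φ is true.
  g (successors {e, f, h}): φ is false.
  h (successors {a, h}): φ is true.
  i (successors {f, g}): φ is false.
For instance, at d:
  At d: \Diamond \Box (r \lor q) requires \Box (r \lor q) at some successor in {d, h}.
    At d: \Box (r \lor q) is false.
    At h: \Box (r \lor q) is false.
  So \Diamond \Box (r \lor q) is false at d.
Satisfying worlds: {a, e, f, h}

a, e, f, h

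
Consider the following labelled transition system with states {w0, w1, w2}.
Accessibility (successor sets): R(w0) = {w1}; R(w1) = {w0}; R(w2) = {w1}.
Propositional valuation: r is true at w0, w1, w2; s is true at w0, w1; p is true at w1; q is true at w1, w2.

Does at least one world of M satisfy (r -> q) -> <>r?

Let φ = (r -> q) -> <>r. Evaluate φ at each world:
  w0 (successors {w1}): φ is true.
  w1 (successors {w0}): φ is true.
  w2 (successors {w1}): φ is true.
Detail at w0 (witness):
  At w0: r -> q is false, <>r is true, so (r -> q) -> <>r is true.
    At w0: <>r requires r at some successor in {w1}.
      r holds at w1, so <>r is true at w0.

Yes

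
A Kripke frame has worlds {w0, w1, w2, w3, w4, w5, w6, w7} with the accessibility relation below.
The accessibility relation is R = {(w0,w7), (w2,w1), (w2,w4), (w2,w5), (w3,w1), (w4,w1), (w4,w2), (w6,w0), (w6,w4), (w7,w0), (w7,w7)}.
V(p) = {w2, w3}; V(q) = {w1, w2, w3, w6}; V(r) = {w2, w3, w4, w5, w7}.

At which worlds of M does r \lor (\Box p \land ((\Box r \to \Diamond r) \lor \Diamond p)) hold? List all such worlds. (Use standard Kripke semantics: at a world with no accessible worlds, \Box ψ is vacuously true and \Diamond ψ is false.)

w2, w3, w4, w5, w7

Let φ = r \lor (\Box p \land ((\Box r \to \Diamond r) \lor \Diamond p)). Evaluate φ at each world:
  w0 (successors {w7}): φ is false.
  w1 (successors ∅): φ is false.
  w2 (successors {w1, w4, w5}): φ is true.
  w3 (successors {w1}): φ is true.
  w4 (successors {w1, w2}): φ is true.
  w5 (successors ∅): φ is true.
  w6 (successors {w0, w4}): φ is false.
  w7 (successors {w0, w7}): φ is true.
For instance, at w6:
  At w6: r is false, \Box p \land ((\Box r \to \Diamond r) \lor \Diamond p) is false, so r \lor (\Box p \land ((\Box r \to \Diamond r) \lor \Diamond p)) is false.
    At w6: \Box p is false, (\Box r \to \Diamond r) \lor \Diamond p is true, so \Box p \land ((\Box r \to \Diamond r) \lor \Diamond p) is false.
      At w6: \Box p requires p at every successor {w0, w4}.
        p fails at w0, so \Box p is false at w6.
      At w6: \Box r \to \Diamond r is true, \Diamond p is false, so (\Box r \to \Diamond r) \lor \Diamond p is true.
Satisfying worlds: {w2, w3, w4, w5, w7}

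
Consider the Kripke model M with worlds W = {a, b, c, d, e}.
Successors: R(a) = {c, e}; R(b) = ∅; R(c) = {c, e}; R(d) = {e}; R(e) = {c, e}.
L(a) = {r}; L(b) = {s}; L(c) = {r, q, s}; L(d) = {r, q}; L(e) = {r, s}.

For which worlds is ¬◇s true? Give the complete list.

Recall that ◇ψ holds at a world iff ψ holds at some accessible world.
Let φ = ¬◇s. Evaluate φ at each world:
  a (successors {c, e}): φ is false.
  b (successors ∅): φ is true.
  c (successors {c, e}): φ is false.
  d (successors {e}): φ is false.
  e (successors {c, e}): φ is false.
For instance, at a:
  At a: ◇s is true, so ¬◇s is false.
    At a: ◇s requires s at some successor in {c, e}.
      s holds at c, so ◇s is true at a.
Satisfying worlds: {b}

b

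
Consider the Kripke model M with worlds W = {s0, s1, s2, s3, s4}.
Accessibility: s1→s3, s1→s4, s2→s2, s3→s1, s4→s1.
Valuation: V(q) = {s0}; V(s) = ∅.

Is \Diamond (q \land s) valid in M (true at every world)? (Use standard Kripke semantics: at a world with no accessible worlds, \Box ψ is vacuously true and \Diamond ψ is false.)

No

Let φ = \Diamond (q \land s). Evaluate φ at each world:
  s0 (successors ∅): φ is false.
  s1 (successors {s3, s4}): φ is false.
  s2 (successors {s2}): φ is false.
  s3 (successors {s1}): φ is false.
  s4 (successors {s1}): φ is false.
Detail at s0 (counterexample):
  At s0: no accessible worlds, so \Diamond (q \land s) is false.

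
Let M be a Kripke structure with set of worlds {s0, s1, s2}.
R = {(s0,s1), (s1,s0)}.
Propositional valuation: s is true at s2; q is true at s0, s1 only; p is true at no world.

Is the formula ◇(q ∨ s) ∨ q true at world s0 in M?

Yes

At s0: ◇(q ∨ s) is true, q is true, so ◇(q ∨ s) ∨ q is true.
  At s0: ◇(q ∨ s) requires q ∨ s at some successor in {s1}.
    q ∨ s holds at s1, so ◇(q ∨ s) is true at s0.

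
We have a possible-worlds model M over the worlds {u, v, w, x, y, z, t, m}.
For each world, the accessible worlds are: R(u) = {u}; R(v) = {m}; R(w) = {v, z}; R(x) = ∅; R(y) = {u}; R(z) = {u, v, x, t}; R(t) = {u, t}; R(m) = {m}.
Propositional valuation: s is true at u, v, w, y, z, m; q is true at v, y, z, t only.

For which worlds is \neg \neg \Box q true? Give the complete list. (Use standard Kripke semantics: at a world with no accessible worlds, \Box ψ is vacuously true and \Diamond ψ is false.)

w, x

Let φ = \neg \neg \Box q. Evaluate φ at each world:
  u (successors {u}): φ is false.
  v (successors {m}): φ is false.
  w (successors {v, z}): φ is true.
  x (successors ∅): φ is true.
  y (successors {u}): φ is false.
  z (successors {u, v, x, t}): φ is false.
  t (successors {u, t}): φ is false.
  m (successors {m}): φ is false.
For instance, at w:
  At w: \neg \Box q is false, so \neg \neg \Box q is true.
    At w: \Box q is true, so \neg \Box q is false.
      At w: \Box q requires q at every successor {v, z}.
        At v: q is true.
        At z: q is true.
      So \Box q is true at w.
Satisfying worlds: {w, x}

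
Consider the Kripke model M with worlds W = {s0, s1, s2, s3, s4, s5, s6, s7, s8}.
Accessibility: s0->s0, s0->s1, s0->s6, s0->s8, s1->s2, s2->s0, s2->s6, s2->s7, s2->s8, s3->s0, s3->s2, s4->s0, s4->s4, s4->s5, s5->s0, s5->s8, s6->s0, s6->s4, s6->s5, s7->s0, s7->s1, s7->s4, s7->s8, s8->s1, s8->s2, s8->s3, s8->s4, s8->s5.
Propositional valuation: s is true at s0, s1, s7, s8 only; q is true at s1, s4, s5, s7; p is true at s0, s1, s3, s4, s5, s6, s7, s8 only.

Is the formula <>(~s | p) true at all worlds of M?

Yes

Let φ = <>(~s | p). Evaluate φ at each world:
  s0 (successors {s0, s1, s6, s8}): φ is true.
  s1 (successors {s2}): φ is true.
  s2 (successors {s0, s6, s7, s8}): φ is true.
  s3 (successors {s0, s2}): φ is true.
  s4 (successors {s0, s4, s5}): φ is true.
  s5 (successors {s0, s8}): φ is true.
  s6 (successors {s0, s4, s5}): φ is true.
  s7 (successors {s0, s1, s4, s8}): φ is true.
  s8 (successors {s1, s2, s3, s4, s5}): φ is true.
For instance, at s3:
  At s3: <>(~s | p) requires ~s | p at some successor in {s0, s2}.
    ~s | p holds at s0, so <>(~s | p) is true at s3.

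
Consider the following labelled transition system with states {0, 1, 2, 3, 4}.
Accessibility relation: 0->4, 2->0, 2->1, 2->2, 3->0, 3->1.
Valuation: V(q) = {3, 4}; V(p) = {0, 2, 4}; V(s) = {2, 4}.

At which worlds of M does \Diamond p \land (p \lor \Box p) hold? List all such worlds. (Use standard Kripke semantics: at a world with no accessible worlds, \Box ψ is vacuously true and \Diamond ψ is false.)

Let φ = \Diamond p \land (p \lor \Box p). Evaluate φ at each world:
  0 (successors {4}): φ is true.
  1 (successors ∅): φ is false.
  2 (successors {0, 1, 2}): φ is true.
  3 (successors {0, 1}): φ is false.
  4 (successors ∅): φ is false.
For instance, at 0:
  At 0: \Diamond p is true, p \lor \Box p is true, so \Diamond p \land (p \lor \Box p) is true.
    At 0: \Diamond p requires p at some successor in {4}.
      p holds at 4, so \Diamond p is true at 0.
    At 0: p is true, \Box p is true, so p \lor \Box p is true.
      At 0: \Box p requires p at every successor {4}.
        At 4: p is true.
      So \Box p is true at 0.
Satisfying worlds: {0, 2}

0, 2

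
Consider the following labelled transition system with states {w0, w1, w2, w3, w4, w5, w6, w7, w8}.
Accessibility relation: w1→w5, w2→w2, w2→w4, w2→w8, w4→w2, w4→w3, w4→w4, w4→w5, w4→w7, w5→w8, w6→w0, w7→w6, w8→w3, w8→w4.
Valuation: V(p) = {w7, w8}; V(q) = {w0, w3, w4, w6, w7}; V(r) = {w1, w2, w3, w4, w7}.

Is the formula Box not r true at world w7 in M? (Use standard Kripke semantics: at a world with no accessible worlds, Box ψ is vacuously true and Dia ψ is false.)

Yes

At w7: Box not r requires not r at every successor {w6}.
  At w6: not r is true.
So Box not r is true at w7.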